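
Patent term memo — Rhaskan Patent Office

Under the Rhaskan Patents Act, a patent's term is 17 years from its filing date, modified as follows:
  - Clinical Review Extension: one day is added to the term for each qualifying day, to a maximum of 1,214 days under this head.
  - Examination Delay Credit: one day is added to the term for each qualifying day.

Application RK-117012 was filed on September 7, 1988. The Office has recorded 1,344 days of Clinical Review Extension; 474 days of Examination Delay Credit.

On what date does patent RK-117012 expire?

Base term: filing date + 17 years → 7 September 2005.
Clinical Review Extension: 1344 days claimed exceeds the 1214-day cap, so +1214 days → 3 January 2009.
Examination Delay Credit: +474 days → 22 April 2010.

2010-04-22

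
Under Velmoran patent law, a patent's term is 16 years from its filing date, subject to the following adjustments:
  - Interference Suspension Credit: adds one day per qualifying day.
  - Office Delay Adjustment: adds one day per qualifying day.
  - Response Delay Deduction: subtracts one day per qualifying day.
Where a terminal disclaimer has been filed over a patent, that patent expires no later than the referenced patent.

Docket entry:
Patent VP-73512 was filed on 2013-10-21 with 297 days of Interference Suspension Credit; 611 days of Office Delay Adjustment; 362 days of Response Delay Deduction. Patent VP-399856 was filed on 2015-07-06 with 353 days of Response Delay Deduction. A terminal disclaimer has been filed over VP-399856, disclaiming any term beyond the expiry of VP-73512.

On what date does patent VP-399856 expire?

July 18, 2030

Natural term of VP-399856:
  Base: filing + 16 years → 6 July 2031.
  Response Delay Deduction: −353 days → 18 July 2030.
Expiry of referenced patent VP-73512:
  Base: filing + 16 years → 21 October 2029.
  Interference Suspension Credit: +297 days → 14 August 2030.
  Office Delay Adjustment: +611 days → 16 April 2032.
  Response Delay Deduction: −362 days → 20 April 2031.
Terminal disclaimer: VP-399856 expires on the earlier of 18 July 2030 and 20 April 2031.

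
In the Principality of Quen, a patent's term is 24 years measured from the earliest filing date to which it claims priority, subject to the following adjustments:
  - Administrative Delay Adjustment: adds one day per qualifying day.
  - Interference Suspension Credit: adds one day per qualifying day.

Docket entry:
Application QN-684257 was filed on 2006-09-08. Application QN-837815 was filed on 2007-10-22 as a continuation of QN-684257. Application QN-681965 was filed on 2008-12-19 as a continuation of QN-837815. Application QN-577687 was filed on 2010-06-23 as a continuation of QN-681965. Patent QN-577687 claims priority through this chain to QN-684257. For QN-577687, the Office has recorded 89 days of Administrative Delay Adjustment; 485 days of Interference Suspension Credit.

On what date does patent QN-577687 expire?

April 4, 2032

Earliest priority filing: 8 September 2006.
Base term: 8 September 2006 + 24 years → 8 September 2030.
Administrative Delay Adjustment: +89 days → 6 December 2030.
Interference Suspension Credit: +485 days → 4 April 2032.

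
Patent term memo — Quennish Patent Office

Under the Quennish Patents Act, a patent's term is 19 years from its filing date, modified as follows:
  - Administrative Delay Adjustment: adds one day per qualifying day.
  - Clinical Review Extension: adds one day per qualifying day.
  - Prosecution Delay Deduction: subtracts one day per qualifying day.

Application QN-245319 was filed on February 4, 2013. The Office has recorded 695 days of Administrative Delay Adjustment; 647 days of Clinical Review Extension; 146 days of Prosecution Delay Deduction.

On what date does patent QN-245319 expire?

Base term: filing date + 19 years → 4 February 2032.
Administrative Delay Adjustment: +695 days → 30 December 2033.
Clinical Review Extension: +647 days → 8 October 2035.
Prosecution Delay Deduction: −146 days → 15 May 2035.

2035-05-15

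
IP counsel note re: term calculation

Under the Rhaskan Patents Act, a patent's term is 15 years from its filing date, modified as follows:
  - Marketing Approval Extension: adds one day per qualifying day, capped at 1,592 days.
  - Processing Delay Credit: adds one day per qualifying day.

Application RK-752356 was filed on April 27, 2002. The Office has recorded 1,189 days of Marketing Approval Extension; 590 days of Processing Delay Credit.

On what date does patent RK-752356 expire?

Base term: filing date + 15 years → 27 April 2017.
Marketing Approval Extension: 1189 days (within the 1592-day cap) → +1189 days → 29 July 2020.
Processing Delay Credit: +590 days → 11 March 2022.

2022-03-11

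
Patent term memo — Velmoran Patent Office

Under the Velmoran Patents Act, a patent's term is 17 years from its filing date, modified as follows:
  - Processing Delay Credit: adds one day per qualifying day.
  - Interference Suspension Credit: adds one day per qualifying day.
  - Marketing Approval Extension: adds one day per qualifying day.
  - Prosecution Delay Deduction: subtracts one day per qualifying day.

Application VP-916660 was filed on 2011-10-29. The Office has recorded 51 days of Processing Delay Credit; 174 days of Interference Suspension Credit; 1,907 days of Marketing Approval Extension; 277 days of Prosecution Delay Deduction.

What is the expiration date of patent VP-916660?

Base term: filing date + 17 years → 29 October 2028.
Processing Delay Credit: +51 days → 19 December 2028.
Interference Suspension Credit: +174 days → 11 June 2029.
Marketing Approval Extension: +1907 days → 31 August 2034.
Prosecution Delay Deduction: −277 days → 27 November 2033.

2033-11-27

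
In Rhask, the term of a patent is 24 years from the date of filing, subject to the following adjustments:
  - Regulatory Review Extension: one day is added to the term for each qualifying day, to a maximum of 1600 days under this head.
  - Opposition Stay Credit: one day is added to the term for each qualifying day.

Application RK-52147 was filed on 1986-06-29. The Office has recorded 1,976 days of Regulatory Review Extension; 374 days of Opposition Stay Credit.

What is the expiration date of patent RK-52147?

2015-11-24

Base term: filing date + 24 years → 29 June 2010.
Regulatory Review Extension: 1976 days claimed exceeds the 1600-day cap, so +1600 days → 15 November 2014.
Opposition Stay Credit: +374 days → 24 November 2015.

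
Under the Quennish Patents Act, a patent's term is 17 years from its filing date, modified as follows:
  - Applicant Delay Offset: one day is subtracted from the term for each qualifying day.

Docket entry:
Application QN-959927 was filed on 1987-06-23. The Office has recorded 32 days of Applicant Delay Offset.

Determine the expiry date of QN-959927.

2004-05-22

Base term: filing date + 17 years → 23 June 2004.
Applicant Delay Offset: −32 days → 22 May 2004.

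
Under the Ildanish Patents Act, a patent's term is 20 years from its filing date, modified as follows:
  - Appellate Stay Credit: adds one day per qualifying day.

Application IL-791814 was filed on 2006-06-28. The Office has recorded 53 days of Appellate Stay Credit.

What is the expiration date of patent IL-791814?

Base term: filing date + 20 years → 28 June 2026.
Appellate Stay Credit: +53 days → 20 August 2026.

2026-08-20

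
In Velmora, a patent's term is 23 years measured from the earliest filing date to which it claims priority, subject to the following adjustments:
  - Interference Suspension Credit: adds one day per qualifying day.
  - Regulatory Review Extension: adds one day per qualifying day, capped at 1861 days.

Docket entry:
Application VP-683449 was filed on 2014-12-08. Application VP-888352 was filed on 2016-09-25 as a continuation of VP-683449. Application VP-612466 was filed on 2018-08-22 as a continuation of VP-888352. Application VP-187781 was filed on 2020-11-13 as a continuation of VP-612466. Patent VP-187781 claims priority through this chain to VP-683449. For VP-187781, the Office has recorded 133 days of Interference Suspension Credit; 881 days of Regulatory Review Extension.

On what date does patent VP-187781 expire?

Earliest priority filing: 8 December 2014.
Base term: 8 December 2014 + 23 years → 8 December 2037.
Interference Suspension Credit: +133 days → 20 April 2038.
Regulatory Review Extension: 881 days (within the 1861-day cap) → +881 days → 17 September 2040.

2040-09-17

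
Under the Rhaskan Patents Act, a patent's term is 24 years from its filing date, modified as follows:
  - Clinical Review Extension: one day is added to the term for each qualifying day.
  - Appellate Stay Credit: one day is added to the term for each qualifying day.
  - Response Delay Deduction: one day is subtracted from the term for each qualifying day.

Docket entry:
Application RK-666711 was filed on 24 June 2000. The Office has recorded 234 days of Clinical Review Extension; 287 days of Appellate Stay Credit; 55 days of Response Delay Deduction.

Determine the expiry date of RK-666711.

Base term: filing date + 24 years → 24 June 2024.
Clinical Review Extension: +234 days → 13 February 2025.
Appellate Stay Credit: +287 days → 27 November 2025.
Response Delay Deduction: −55 days → 3 October 2025.

October 3, 2025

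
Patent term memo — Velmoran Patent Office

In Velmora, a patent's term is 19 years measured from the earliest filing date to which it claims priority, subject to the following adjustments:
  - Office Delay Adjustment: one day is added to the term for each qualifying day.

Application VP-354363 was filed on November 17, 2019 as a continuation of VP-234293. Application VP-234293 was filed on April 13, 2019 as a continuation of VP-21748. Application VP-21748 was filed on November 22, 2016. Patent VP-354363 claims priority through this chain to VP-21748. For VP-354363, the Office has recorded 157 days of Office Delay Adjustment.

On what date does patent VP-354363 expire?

April 27, 2036

Earliest priority filing: 22 November 2016.
Base term: 22 November 2016 + 19 years → 22 November 2035.
Office Delay Adjustment: +157 days → 27 April 2036.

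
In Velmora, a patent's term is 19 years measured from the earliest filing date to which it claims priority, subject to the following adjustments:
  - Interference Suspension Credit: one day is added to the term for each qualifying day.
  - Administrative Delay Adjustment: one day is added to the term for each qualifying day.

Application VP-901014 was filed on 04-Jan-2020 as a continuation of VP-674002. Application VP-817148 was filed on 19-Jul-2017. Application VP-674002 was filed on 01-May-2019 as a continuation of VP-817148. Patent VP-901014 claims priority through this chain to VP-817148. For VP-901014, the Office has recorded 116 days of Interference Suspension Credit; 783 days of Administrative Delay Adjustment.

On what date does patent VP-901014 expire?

2039-01-04

Earliest priority filing: 19 July 2017.
Base term: 19 July 2017 + 19 years → 19 July 2036.
Interference Suspension Credit: +116 days → 12 November 2036.
Administrative Delay Adjustment: +783 days → 4 January 2039.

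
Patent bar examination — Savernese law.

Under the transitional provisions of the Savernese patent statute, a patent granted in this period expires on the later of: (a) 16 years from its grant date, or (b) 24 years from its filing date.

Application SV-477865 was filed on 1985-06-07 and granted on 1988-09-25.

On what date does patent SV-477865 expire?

June 7, 2009

(a) grant + 16 years → 25 September 2004.
(b) filing + 24 years → 7 June 2009.
Later of the two: 7 June 2009.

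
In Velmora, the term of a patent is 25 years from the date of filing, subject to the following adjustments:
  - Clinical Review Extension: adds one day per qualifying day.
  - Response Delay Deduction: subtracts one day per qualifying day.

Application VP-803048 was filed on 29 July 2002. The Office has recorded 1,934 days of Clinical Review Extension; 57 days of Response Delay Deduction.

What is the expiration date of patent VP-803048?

Base term: filing date + 25 years → 29 July 2027.
Clinical Review Extension: +1934 days → 13 November 2032.
Response Delay Deduction: −57 days → 17 September 2032.

2032-09-17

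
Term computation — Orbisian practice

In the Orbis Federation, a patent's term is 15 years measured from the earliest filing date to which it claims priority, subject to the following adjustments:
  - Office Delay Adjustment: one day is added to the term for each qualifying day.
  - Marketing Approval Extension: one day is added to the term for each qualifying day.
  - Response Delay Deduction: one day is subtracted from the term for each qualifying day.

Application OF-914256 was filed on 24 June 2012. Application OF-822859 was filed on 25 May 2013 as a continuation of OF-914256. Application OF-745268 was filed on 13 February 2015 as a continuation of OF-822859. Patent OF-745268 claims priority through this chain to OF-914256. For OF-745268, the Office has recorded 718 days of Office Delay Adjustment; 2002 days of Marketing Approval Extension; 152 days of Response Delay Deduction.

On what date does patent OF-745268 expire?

Earliest priority filing: 24 June 2012.
Base term: 24 June 2012 + 15 years → 24 June 2027.
Office Delay Adjustment: +718 days → 11 June 2029.
Marketing Approval Extension: +2002 days → 4 December 2034.
Response Delay Deduction: −152 days → 5 July 2034.

July 5, 2034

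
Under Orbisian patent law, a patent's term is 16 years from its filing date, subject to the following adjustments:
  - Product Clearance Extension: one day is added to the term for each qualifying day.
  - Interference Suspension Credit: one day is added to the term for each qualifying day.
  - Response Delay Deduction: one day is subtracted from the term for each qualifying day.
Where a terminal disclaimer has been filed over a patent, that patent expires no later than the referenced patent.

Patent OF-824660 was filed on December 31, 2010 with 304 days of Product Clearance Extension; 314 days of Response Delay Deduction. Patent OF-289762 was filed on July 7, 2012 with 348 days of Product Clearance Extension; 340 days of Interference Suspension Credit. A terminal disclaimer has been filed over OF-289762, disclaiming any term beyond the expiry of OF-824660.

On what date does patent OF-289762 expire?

December 21, 2026

Natural term of OF-289762:
  Base: filing + 16 years → 7 July 2028.
  Product Clearance Extension: +348 days → 20 June 2029.
  Interference Suspension Credit: +340 days → 26 May 2030.
Expiry of referenced patent OF-824660:
  Base: filing + 16 years → 31 December 2026.
  Product Clearance Extension: +304 days → 31 October 2027.
  Response Delay Deduction: −314 days → 21 December 2026.
Terminal disclaimer: OF-289762 expires on the earlier of 26 May 2030 and 21 December 2026.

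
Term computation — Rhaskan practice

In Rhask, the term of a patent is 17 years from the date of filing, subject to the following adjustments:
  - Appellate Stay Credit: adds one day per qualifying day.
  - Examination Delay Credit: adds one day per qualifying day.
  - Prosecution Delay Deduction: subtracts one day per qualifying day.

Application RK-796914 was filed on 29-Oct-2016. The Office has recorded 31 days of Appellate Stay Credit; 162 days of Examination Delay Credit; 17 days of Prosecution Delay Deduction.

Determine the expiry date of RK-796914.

2034-04-23

Base term: filing date + 17 years → 29 October 2033.
Appellate Stay Credit: +31 days → 29 November 2033.
Examination Delay Credit: +162 days → 10 May 2034.
Prosecution Delay Deduction: −17 days → 23 April 2034.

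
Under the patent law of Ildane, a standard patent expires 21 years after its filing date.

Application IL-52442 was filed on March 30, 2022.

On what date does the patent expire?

Filing date + 21 years → 30 March 2043.

2043-03-30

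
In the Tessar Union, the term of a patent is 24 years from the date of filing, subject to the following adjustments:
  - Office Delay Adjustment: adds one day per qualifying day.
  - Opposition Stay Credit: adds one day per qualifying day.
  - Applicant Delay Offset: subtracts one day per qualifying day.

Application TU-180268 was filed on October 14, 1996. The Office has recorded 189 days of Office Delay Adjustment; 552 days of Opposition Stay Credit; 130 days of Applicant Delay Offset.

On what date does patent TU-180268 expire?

June 17, 2022

Base term: filing date + 24 years → 14 October 2020.
Office Delay Adjustment: +189 days → 21 April 2021.
Opposition Stay Credit: +552 days → 25 October 2022.
Applicant Delay Offset: −130 days → 17 June 2022.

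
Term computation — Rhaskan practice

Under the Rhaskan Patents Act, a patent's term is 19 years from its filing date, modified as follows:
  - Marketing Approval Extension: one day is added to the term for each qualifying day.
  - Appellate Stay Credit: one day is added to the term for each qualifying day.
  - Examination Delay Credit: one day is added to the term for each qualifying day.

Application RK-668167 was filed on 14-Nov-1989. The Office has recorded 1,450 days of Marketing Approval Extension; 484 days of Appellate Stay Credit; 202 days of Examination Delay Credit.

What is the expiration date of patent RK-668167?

2014-09-20

Base term: filing date + 19 years → 14 November 2008.
Marketing Approval Extension: +1450 days → 3 November 2012.
Appellate Stay Credit: +484 days → 2 March 2014.
Examination Delay Credit: +202 days → 20 September 2014.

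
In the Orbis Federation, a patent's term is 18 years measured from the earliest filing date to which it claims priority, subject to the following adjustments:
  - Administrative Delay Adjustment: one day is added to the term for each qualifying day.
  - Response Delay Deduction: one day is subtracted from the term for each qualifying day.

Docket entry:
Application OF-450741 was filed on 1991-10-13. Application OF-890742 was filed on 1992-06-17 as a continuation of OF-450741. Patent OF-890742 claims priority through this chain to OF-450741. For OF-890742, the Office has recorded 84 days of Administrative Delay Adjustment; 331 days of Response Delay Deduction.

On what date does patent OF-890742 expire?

Earliest priority filing: 13 October 1991.
Base term: 13 October 1991 + 18 years → 13 October 2009.
Administrative Delay Adjustment: +84 days → 5 January 2010.
Response Delay Deduction: −331 days → 8 February 2009.

February 8, 2009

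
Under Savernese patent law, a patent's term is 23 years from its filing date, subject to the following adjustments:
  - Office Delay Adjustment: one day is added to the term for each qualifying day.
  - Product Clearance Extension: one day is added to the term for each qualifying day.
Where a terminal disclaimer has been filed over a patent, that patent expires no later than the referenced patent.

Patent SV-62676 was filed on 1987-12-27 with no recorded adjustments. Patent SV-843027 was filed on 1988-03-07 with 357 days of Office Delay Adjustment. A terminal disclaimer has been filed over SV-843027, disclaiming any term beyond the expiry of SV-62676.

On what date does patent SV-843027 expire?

Natural term of SV-843027:
  Base: filing + 23 years → 7 March 2011.
  Office Delay Adjustment: +357 days → 27 February 2012.
Expiry of referenced patent SV-62676:
  Base: filing + 23 years → 27 December 2010.
Terminal disclaimer: SV-843027 expires on the earlier of 27 February 2012 and 27 December 2010.

December 27, 2010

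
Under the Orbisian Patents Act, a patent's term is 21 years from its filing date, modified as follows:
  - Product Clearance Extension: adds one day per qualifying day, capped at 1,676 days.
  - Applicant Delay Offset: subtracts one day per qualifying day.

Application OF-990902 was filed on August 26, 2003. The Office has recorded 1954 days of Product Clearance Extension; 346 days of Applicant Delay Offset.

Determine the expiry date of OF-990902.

2028-04-17

Base term: filing date + 21 years → 26 August 2024.
Product Clearance Extension: 1954 days claimed exceeds the 1676-day cap, so +1676 days → 29 March 2029.
Applicant Delay Offset: −346 days → 17 April 2028.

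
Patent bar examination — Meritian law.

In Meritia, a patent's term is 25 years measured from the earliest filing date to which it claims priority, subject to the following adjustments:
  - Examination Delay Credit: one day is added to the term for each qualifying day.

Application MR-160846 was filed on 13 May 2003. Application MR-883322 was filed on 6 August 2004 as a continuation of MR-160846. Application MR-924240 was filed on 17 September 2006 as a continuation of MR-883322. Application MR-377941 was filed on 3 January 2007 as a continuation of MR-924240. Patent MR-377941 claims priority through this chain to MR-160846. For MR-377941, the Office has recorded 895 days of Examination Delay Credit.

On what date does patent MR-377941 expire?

October 25, 2030

Earliest priority filing: 13 May 2003.
Base term: 13 May 2003 + 25 years → 13 May 2028.
Examination Delay Credit: +895 days → 25 October 2030.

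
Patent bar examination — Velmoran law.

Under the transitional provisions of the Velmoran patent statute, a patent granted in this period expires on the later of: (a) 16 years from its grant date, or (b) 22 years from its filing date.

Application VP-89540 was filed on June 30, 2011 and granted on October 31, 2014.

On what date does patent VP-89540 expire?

June 30, 2033

(a) grant + 16 years → 31 October 2030.
(b) filing + 22 years → 30 June 2033.
Later of the two: 30 June 2033.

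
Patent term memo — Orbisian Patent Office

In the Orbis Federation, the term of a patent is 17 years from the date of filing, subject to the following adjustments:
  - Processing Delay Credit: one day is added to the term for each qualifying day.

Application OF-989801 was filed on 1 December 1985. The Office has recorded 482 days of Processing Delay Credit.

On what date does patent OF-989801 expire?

2004-03-27

Base term: filing date + 17 years → 1 December 2002.
Processing Delay Credit: +482 days → 27 March 2004.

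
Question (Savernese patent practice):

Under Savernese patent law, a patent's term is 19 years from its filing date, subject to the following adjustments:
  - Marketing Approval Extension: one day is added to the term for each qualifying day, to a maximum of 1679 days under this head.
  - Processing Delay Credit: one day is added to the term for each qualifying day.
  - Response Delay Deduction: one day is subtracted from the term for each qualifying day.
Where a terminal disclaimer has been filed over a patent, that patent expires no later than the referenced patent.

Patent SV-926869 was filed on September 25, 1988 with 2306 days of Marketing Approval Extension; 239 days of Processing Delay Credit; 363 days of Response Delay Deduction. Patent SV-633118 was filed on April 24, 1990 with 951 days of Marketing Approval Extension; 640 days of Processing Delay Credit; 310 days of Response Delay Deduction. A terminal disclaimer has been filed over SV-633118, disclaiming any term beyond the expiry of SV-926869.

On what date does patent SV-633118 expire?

Natural term of SV-633118:
  Base: filing + 19 years → 24 April 2009.
  Marketing Approval Extension: 951 days (within the 1679-day cap) → +951 days → 1 December 2011.
  Processing Delay Credit: +640 days → 1 September 2013.
  Response Delay Deduction: −310 days → 26 October 2012.
Expiry of referenced patent SV-926869:
  Base: filing + 19 years → 25 September 2007.
  Marketing Approval Extension: 2306 days claimed exceeds the 1679-day cap, so +1679 days → 30 April 2012.
  Processing Delay Credit: +239 days → 25 December 2012.
  Response Delay Deduction: −363 days → 28 December 2011.
Terminal disclaimer: SV-633118 expires on the earlier of 26 October 2012 and 28 December 2011.

December 28, 2011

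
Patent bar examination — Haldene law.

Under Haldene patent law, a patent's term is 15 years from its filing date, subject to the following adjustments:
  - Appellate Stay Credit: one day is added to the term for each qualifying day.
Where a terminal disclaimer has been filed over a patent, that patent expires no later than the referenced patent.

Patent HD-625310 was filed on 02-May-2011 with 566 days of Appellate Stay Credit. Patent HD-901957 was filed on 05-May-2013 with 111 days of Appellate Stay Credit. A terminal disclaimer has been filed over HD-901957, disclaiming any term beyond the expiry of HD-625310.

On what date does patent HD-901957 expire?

2027-11-19

Natural term of HD-901957:
  Base: filing + 15 years → 5 May 2028.
  Appellate Stay Credit: +111 days → 24 August 2028.
Expiry of referenced patent HD-625310:
  Base: filing + 15 years → 2 May 2026.
  Appellate Stay Credit: +566 days → 19 November 2027.
Terminal disclaimer: HD-901957 expires on the earlier of 24 August 2028 and 19 November 2027.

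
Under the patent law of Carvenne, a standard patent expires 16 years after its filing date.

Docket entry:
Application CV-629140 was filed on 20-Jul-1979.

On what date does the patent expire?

July 20, 1995

Filing date + 16 years → 20 July 1995.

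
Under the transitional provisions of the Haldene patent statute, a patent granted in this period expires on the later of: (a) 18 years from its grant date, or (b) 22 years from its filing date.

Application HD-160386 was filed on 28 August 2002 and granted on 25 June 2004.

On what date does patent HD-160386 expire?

August 28, 2024

(a) grant + 18 years → 25 June 2022.
(b) filing + 22 years → 28 August 2024.
Later of the two: 28 August 2024.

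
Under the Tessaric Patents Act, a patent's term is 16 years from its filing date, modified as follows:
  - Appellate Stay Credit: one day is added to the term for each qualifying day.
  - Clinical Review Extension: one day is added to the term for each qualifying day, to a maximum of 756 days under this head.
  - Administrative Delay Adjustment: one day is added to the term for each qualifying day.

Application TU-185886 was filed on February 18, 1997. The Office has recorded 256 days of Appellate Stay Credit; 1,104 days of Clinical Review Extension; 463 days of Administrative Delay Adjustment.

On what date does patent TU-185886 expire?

March 4, 2017

Base term: filing date + 16 years → 18 February 2013.
Appellate Stay Credit: +256 days → 1 November 2013.
Clinical Review Extension: 1104 days claimed exceeds the 756-day cap, so +756 days → 27 November 2015.
Administrative Delay Adjustment: +463 days → 4 March 2017.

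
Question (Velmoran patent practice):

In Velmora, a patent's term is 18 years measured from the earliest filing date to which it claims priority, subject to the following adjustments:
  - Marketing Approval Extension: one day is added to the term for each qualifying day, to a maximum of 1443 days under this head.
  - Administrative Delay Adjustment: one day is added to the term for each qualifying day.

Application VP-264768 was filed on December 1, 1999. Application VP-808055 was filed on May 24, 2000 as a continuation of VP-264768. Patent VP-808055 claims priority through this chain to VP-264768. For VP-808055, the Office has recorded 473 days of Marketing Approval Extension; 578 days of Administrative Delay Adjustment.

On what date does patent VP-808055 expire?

October 17, 2020

Earliest priority filing: 1 December 1999.
Base term: 1 December 1999 + 18 years → 1 December 2017.
Marketing Approval Extension: 473 days (within the 1443-day cap) → +473 days → 19 March 2019.
Administrative Delay Adjustment: +578 days → 17 October 2020.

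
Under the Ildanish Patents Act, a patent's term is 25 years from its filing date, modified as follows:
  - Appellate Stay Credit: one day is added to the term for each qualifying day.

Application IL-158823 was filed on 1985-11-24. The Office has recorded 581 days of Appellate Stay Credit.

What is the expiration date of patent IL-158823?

Base term: filing date + 25 years → 24 November 2010.
Appellate Stay Credit: +581 days → 27 June 2012.

2012-06-27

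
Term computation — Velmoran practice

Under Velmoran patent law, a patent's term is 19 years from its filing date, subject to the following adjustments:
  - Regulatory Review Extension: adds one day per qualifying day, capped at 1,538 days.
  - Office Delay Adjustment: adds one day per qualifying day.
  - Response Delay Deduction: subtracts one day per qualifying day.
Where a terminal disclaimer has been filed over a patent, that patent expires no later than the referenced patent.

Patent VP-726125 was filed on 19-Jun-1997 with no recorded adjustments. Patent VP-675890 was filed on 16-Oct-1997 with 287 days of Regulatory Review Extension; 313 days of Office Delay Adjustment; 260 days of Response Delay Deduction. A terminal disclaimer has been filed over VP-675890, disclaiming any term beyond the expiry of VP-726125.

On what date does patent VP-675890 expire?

Natural term of VP-675890:
  Base: filing + 19 years → 16 October 2016.
  Regulatory Review Extension: 287 days (within the 1538-day cap) → +287 days → 30 July 2017.
  Office Delay Adjustment: +313 days → 8 June 2018.
  Response Delay Deduction: −260 days → 21 September 2017.
Expiry of referenced patent VP-726125:
  Base: filing + 19 years → 19 June 2016.
Terminal disclaimer: VP-675890 expires on the earlier of 21 September 2017 and 19 June 2016.

2016-06-19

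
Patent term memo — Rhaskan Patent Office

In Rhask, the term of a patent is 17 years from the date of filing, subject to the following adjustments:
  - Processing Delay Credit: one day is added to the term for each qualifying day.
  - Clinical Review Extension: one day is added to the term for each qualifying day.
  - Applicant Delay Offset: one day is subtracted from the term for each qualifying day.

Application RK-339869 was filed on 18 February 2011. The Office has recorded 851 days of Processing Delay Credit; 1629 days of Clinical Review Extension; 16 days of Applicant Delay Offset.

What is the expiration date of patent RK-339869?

2034-11-17

Base term: filing date + 17 years → 18 February 2028.
Processing Delay Credit: +851 days → 18 June 2030.
Clinical Review Extension: +1629 days → 3 December 2034.
Applicant Delay Offset: −16 days → 17 November 2034.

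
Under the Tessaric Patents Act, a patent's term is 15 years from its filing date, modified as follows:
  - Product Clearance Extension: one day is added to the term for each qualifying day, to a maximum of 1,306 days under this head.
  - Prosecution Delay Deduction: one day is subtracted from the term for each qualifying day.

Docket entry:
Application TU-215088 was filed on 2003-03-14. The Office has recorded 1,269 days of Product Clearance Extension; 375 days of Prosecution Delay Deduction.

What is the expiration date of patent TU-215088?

2020-08-24

Base term: filing date + 15 years → 14 March 2018.
Product Clearance Extension: 1269 days (within the 1306-day cap) → +1269 days → 3 September 2021.
Prosecution Delay Deduction: −375 days → 24 August 2020.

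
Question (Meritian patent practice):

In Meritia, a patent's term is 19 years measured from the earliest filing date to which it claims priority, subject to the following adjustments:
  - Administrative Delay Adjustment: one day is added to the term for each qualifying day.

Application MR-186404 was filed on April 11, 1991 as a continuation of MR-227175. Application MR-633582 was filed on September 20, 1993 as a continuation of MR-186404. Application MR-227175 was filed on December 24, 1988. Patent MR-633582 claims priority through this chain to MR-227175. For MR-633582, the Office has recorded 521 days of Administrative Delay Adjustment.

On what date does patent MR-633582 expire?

May 28, 2009

Earliest priority filing: 24 December 1988.
Base term: 24 December 1988 + 19 years → 24 December 2007.
Administrative Delay Adjustment: +521 days → 28 May 2009.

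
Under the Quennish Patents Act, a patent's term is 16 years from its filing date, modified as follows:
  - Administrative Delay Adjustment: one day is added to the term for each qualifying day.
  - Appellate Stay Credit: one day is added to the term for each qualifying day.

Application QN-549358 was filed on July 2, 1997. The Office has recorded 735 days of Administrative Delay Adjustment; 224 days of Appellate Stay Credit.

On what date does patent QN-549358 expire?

2016-02-16

Base term: filing date + 16 years → 2 July 2013.
Administrative Delay Adjustment: +735 days → 7 July 2015.
Appellate Stay Credit: +224 days → 16 February 2016.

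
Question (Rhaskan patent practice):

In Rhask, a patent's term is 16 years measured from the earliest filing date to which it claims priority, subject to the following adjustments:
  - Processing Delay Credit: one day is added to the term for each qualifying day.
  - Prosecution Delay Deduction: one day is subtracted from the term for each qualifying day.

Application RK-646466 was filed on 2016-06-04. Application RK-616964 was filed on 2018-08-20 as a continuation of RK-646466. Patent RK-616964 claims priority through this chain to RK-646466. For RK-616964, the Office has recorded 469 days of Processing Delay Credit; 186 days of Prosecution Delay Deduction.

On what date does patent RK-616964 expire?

March 14, 2033

Earliest priority filing: 4 June 2016.
Base term: 4 June 2016 + 16 years → 4 June 2032.
Processing Delay Credit: +469 days → 16 September 2033.
Prosecution Delay Deduction: −186 days → 14 March 2033.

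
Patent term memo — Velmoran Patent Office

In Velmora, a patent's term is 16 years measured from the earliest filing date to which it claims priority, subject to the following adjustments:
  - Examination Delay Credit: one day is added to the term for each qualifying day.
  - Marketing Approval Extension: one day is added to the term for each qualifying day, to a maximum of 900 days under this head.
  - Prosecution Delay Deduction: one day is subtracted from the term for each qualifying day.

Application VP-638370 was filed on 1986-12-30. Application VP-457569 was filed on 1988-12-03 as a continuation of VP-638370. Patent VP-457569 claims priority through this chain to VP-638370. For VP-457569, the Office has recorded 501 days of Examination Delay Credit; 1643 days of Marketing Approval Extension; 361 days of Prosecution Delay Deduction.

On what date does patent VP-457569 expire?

Earliest priority filing: 30 December 1986.
Base term: 30 December 1986 + 16 years → 30 December 2002.
Examination Delay Credit: +501 days → 14 May 2004.
Marketing Approval Extension: 1643 days claimed exceeds the 900-day cap, so +900 days → 31 October 2006.
Prosecution Delay Deduction: −361 days → 4 November 2005.

November 4, 2005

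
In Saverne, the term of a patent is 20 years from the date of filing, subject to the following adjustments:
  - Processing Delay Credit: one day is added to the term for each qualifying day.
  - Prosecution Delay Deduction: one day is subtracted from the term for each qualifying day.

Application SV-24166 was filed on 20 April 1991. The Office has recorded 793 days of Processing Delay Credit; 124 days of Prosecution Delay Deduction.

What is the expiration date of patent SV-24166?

Base term: filing date + 20 years → 20 April 2011.
Processing Delay Credit: +793 days → 21 June 2013.
Prosecution Delay Deduction: −124 days → 17 February 2013.

February 17, 2013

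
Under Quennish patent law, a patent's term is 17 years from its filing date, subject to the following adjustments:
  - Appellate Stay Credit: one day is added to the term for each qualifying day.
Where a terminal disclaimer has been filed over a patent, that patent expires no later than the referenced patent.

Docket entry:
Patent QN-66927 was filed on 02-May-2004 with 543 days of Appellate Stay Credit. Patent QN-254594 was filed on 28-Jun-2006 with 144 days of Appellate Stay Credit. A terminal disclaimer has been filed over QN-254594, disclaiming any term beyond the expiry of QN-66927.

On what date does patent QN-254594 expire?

Natural term of QN-254594:
  Base: filing + 17 years → 28 June 2023.
  Appellate Stay Credit: +144 days → 19 November 2023.
Expiry of referenced patent QN-66927:
  Base: filing + 17 years → 2 May 2021.
  Appellate Stay Credit: +543 days → 27 October 2022.
Terminal disclaimer: QN-254594 expires on the earlier of 19 November 2023 and 27 October 2022.

October 27, 2022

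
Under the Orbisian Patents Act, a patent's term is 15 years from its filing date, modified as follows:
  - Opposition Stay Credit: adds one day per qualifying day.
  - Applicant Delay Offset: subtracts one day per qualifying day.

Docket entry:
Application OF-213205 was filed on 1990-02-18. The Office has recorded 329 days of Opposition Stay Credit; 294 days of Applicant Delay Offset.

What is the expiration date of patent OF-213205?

Base term: filing date + 15 years → 18 February 2005.
Opposition Stay Credit: +329 days → 13 January 2006.
Applicant Delay Offset: −294 days → 25 March 2005.

March 25, 2005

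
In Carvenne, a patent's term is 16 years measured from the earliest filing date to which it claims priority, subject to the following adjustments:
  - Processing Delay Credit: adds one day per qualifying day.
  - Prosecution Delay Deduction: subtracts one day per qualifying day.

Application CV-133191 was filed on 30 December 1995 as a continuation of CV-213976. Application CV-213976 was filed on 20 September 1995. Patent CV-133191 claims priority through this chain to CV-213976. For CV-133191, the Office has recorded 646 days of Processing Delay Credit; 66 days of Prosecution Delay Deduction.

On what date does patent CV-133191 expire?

2013-04-22

Earliest priority filing: 20 September 1995.
Base term: 20 September 1995 + 16 years → 20 September 2011.
Processing Delay Credit: +646 days → 27 June 2013.
Prosecution Delay Deduction: −66 days → 22 April 2013.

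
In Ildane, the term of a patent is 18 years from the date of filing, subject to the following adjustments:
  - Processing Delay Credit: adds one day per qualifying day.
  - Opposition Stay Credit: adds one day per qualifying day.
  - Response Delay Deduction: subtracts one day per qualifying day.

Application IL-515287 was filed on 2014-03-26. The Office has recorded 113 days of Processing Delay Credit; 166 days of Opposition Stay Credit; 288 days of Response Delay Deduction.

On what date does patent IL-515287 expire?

March 17, 2032

Base term: filing date + 18 years → 26 March 2032.
Processing Delay Credit: +113 days → 17 July 2032.
Opposition Stay Credit: +166 days → 30 December 2032.
Response Delay Deduction: −288 days → 17 March 2032.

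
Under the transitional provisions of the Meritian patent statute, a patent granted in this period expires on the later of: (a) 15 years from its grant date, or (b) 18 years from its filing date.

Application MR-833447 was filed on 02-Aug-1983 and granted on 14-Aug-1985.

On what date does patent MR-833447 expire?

2001-08-02

(a) grant + 15 years → 14 August 2000.
(b) filing + 18 years → 2 August 2001.
Later of the two: 2 August 2001.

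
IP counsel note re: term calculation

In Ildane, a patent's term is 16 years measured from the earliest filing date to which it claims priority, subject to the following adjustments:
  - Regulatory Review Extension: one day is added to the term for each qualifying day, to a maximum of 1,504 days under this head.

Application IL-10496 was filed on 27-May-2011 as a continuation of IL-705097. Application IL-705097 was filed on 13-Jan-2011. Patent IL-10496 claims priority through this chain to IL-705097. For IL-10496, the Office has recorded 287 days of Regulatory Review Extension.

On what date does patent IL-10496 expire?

2027-10-27

Earliest priority filing: 13 January 2011.
Base term: 13 January 2011 + 16 years → 13 January 2027.
Regulatory Review Extension: 287 days (within the 1504-day cap) → +287 days → 27 October 2027.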